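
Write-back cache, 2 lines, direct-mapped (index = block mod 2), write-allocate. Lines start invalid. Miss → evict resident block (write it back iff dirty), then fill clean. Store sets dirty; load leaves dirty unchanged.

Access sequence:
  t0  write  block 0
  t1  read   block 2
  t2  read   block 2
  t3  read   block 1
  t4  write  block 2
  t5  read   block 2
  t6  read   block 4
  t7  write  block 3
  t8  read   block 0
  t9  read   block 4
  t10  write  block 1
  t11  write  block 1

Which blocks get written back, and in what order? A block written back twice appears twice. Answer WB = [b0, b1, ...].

WB = [0, 2, 3]

0: W B0 → L0 miss [D]
1: R B2 → L0 miss wb→B0 [-]
2: R B2 → L0 hit [-]
3: R B1 → L1 miss [-]
4: W B2 → L0 hit [D]
5: R B2 → L0 hit [D]
6: R B4 → L0 miss wb→B2 [-]
7: W B3 → L1 miss [D]
8: R B0 → L0 miss [-]
9: R B4 → L0 miss [-]
10: W B1 → L1 miss wb→B3 [D]
11: W B1 → L1 hit [D]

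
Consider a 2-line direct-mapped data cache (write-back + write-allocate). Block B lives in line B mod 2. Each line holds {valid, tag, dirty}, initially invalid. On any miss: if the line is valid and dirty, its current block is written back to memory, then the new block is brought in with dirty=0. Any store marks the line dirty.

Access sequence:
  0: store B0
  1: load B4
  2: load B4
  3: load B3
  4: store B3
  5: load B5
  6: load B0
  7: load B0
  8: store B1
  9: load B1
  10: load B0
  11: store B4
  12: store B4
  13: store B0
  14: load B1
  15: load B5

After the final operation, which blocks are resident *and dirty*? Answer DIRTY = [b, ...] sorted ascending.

0: W B0 -> L0 miss  d=D]
1: R B4 -> L0 miss wb->B0  d=-]
2: R B4 -> L0 hit  d=-]
3: R B3 -> L1 miss  d=-]
4: W B3 -> L1 hit  d=D]
5: R B5 -> L1 miss wb->B3  d=-]
6: R B0 -> L0 miss  d=-]
7: R B0 -> L0 hit  d=-]
8: W B1 -> L1 miss  d=D]
9: R B1 -> L1 hit  d=D]
10: R B0 -> L0 hit  d=-]
11: W B4 -> L0 miss  d=D]
12: W B4 -> L0 hit  d=D]
13: W B0 -> L0 miss wb->B4  d=D]
14: R B1 -> L1 hit  d=D]
15: R B5 -> L1 miss wb->B1  d=-]

DIRTY = [0]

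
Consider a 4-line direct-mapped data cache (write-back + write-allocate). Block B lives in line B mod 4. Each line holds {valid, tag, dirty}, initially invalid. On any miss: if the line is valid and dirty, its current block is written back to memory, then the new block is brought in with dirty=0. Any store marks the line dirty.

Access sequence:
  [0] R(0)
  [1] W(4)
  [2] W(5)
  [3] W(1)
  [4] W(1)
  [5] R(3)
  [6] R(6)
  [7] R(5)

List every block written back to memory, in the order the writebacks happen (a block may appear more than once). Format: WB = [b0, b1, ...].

  0 | R B0 → L0 miss [-]
  1 | W B4 → L0 miss [D]
  2 | W B5 → L1 miss [D]
  3 | W B1 → L1 miss wb→B5 [D]
  4 | W B1 → L1 hit [D]
  5 | R B3 → L3 miss [-]
  6 | R B6 → L2 miss [-]
  7 | R B5 → L1 miss wb→B1 [-]

WB = [5, 1]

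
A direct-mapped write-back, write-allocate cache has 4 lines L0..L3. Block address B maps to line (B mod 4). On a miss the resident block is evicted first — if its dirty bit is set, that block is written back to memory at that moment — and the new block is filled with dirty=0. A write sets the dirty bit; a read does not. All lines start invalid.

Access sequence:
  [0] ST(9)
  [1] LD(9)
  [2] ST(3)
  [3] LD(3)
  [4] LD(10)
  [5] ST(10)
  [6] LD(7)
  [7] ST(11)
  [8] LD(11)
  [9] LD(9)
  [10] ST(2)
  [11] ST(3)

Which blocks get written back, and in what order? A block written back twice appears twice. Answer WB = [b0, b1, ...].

  0 | W B9 → L1 miss [D]
  1 | R B9 → L1 hit [D]
  2 | W B3 → L3 miss [D]
  3 | R B3 → L3 hit [D]
  4 | R B10 → L2 miss [-]
  5 | W B10 → L2 hit [D]
  6 | R B7 → L3 miss wb→B3 [-]
  7 | W B11 → L3 miss [D]
  8 | R B11 → L3 hit [D]
  9 | R B9 → L1 hit [D]
  10 | W B2 → L2 miss wb→B10 [D]
  11 | W B3 → L3 miss wb→B11 [D]

WB = [3, 10, 11]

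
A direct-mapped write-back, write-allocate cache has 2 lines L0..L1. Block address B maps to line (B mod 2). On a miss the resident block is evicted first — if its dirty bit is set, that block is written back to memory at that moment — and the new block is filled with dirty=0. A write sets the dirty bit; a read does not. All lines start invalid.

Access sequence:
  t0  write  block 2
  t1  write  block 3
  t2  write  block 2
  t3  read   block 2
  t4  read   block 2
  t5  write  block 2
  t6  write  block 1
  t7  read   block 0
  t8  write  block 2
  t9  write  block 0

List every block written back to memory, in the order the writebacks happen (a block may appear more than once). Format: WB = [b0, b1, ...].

WB = [3, 2, 2]

0: W B2 -> L0 miss  d=D]
1: W B3 -> L1 miss  d=D]
2: W B2 -> L0 hit  d=D]
3: R B2 -> L0 hit  d=D]
4: R B2 -> L0 hit  d=D]
5: W B2 -> L0 hit  d=D]
6: W B1 -> L1 miss wb->B3  d=D]
7: R B0 -> L0 miss wb->B2  d=-]
8: W B2 -> L0 miss  d=D]
9: W B0 -> L0 miss wb->B2  d=D]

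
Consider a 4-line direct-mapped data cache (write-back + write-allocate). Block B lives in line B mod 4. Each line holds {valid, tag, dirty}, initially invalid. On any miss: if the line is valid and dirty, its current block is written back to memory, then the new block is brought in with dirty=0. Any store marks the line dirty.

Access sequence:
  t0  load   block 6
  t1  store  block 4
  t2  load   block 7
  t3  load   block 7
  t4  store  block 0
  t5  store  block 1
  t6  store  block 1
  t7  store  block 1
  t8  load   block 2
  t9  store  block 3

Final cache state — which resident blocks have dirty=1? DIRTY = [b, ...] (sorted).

0: R B6 -> L2 miss  d=-]
1: W B4 -> L0 miss  d=D]
2: R B7 -> L3 miss  d=-]
3: R B7 -> L3 hit  d=-]
4: W B0 -> L0 miss wb->B4  d=D]
5: W B1 -> L1 miss  d=D]
6: W B1 -> L1 hit  d=D]
7: W B1 -> L1 hit  d=D]
8: R B2 -> L2 miss  d=-]
9: W B3 -> L3 miss  d=D]

DIRTY = [0, 1, 3]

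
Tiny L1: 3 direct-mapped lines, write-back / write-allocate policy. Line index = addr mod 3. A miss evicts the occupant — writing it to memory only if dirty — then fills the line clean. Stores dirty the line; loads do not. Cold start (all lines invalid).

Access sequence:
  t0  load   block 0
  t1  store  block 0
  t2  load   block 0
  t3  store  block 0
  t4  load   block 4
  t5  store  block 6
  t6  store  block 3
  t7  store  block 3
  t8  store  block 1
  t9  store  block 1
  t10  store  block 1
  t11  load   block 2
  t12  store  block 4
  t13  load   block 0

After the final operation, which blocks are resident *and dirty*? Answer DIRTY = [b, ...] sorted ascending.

0: R B0 -> L0 miss  d=-]
1: W B0 -> L0 hit  d=D]
2: R B0 -> L0 hit  d=D]
3: W B0 -> L0 hit  d=D]
4: R B4 -> L1 miss  d=-]
5: W B6 -> L0 miss wb->B0  d=D]
6: W B3 -> L0 miss wb->B6  d=D]
7: W B3 -> L0 hit  d=D]
8: W B1 -> L1 miss  d=D]
9: W B1 -> L1 hit  d=D]
10: W B1 -> L1 hit  d=D]
11: R B2 -> L2 miss  d=-]
12: W B4 -> L1 miss wb->B1  d=D]
13: R B0 -> L0 miss wb->B3  d=-]

DIRTY = [4]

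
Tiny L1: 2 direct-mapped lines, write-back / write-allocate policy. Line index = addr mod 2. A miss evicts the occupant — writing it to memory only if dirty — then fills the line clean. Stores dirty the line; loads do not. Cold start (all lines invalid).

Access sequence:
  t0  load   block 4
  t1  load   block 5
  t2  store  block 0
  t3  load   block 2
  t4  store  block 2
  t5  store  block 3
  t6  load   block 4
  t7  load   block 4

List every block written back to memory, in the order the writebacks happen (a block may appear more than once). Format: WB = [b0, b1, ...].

WB = [0, 2]

  0 | R B4 → L0 miss [-]
  1 | R B5 → L1 miss [-]
  2 | W B0 → L0 miss [D]
  3 | R B2 → L0 miss wb→B0 [-]
  4 | W B2 → L0 hit [D]
  5 | W B3 → L1 miss [D]
  6 | R B4 → L0 miss wb→B2 [-]
  7 | R B4 → L0 hit [-]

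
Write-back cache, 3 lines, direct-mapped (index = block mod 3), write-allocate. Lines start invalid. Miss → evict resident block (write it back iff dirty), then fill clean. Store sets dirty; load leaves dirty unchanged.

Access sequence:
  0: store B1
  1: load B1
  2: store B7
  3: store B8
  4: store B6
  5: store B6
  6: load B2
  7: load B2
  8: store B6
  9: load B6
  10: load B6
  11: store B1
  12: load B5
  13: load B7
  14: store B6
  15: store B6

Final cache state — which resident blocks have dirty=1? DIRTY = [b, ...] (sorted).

  0 | W B1 → L1 miss [D]
  1 | R B1 → L1 hit [D]
  2 | W B7 → L1 miss wb→B1 [D]
  3 | W B8 → L2 miss [D]
  4 | W B6 → L0 miss [D]
  5 | W B6 → L0 hit [D]
  6 | R B2 → L2 miss wb→B8 [-]
  7 | R B2 → L2 hit [-]
  8 | W B6 → L0 hit [D]
  9 | R B6 → L0 hit [D]
  10 | R B6 → L0 hit [D]
  11 | W B1 → L1 miss wb→B7 [D]
  12 | R B5 → L2 miss [-]
  13 | R B7 → L1 miss wb→B1 [-]
  14 | W B6 → L0 hit [D]
  15 | W B6 → L0 hit [D]

DIRTY = [6]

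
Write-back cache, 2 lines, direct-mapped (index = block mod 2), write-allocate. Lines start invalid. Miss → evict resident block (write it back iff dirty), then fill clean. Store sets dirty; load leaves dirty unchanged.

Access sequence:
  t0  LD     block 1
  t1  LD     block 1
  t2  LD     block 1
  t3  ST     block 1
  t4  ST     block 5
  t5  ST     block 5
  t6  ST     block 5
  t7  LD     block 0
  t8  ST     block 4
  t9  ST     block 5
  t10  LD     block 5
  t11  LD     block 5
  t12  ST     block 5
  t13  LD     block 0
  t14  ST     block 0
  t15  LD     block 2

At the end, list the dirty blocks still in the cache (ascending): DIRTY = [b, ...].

DIRTY = [5]

0: R B1 → L1 miss [-]
1: R B1 → L1 hit [-]
2: R B1 → L1 hit [-]
3: W B1 → L1 hit [D]
4: W B5 → L1 miss wb→B1 [D]
5: W B5 → L1 hit [D]
6: W B5 → L1 hit [D]
7: R B0 → L0 miss [-]
8: W B4 → L0 miss [D]
9: W B5 → L1 hit [D]
10: R B5 → L1 hit [D]
11: R B5 → L1 hit [D]
12: W B5 → L1 hit [D]
13: R B0 → L0 miss wb→B4 [-]
14: W B0 → L0 hit [D]
15: R B2 → L0 miss wb→B0 [-]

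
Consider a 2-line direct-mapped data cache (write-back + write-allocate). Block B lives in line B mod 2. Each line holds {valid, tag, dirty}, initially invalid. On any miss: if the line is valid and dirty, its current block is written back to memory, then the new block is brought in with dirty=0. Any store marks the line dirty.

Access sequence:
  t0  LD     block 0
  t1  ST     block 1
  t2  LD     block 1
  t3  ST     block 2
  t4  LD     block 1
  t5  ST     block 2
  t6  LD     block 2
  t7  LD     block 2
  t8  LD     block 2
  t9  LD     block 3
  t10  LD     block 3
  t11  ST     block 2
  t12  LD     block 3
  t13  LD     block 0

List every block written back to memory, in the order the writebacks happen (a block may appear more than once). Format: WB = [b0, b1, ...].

0: R B0 -> L0 miss  d=-]
1: W B1 -> L1 miss  d=D]
2: R B1 -> L1 hit  d=D]
3: W B2 -> L0 miss  d=D]
4: R B1 -> L1 hit  d=D]
5: W B2 -> L0 hit  d=D]
6: R B2 -> L0 hit  d=D]
7: R B2 -> L0 hit  d=D]
8: R B2 -> L0 hit  d=D]
9: R B3 -> L1 miss wb->B1  d=-]
10: R B3 -> L1 hit  d=-]
11: W B2 -> L0 hit  d=D]
12: R B3 -> L1 hit  d=-]
13: R B0 -> L0 miss wb->B2  d=-]

WB = [1, 2]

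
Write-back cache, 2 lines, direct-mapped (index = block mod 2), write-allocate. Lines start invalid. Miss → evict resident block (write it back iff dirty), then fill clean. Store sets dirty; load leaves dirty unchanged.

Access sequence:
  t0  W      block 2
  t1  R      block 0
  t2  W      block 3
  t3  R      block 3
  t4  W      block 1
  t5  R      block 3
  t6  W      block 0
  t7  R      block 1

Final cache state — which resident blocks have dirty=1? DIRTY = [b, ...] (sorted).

DIRTY = [0]

0: W B2 → L0 miss [D]
1: R B0 → L0 miss wb→B2 [-]
2: W B3 → L1 miss [D]
3: R B3 → L1 hit [D]
4: W B1 → L1 miss wb→B3 [D]
5: R B3 → L1 miss wb→B1 [-]
6: W B0 → L0 hit [D]
7: R B1 → L1 miss [-]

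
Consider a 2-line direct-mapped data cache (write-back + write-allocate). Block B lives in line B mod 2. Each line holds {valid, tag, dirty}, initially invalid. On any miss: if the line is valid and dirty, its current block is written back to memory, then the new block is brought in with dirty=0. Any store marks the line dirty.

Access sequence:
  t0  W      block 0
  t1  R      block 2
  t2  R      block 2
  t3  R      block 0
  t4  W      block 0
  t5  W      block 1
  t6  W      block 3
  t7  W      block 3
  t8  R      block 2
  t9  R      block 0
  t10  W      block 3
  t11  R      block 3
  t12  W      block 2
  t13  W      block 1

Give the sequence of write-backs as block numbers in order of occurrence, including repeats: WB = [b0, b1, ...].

WB = [0, 1, 0, 3]

0: W B0 -> L0 miss  d=D]
1: R B2 -> L0 miss wb->B0  d=-]
2: R B2 -> L0 hit  d=-]
3: R B0 -> L0 miss  d=-]
4: W B0 -> L0 hit  d=D]
5: W B1 -> L1 miss  d=D]
6: W B3 -> L1 miss wb->B1  d=D]
7: W B3 -> L1 hit  d=D]
8: R B2 -> L0 miss wb->B0  d=-]
9: R B0 -> L0 miss  d=-]
10: W B3 -> L1 hit  d=D]
11: R B3 -> L1 hit  d=D]
12: W B2 -> L0 miss  d=D]
13: W B1 -> L1 miss wb->B3  d=D]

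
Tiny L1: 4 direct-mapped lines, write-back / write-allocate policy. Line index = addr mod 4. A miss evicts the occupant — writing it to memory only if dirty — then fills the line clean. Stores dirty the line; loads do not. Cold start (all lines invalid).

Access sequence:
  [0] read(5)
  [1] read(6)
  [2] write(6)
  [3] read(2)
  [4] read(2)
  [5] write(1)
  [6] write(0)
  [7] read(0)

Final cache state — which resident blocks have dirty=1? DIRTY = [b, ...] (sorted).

0: R B5 → L1 miss [-]
1: R B6 → L2 miss [-]
2: W B6 → L2 hit [D]
3: R B2 → L2 miss wb→B6 [-]
4: R B2 → L2 hit [-]
5: W B1 → L1 miss [D]
6: W B0 → L0 miss [D]
7: R B0 → L0 hit [D]

DIRTY = [0, 1]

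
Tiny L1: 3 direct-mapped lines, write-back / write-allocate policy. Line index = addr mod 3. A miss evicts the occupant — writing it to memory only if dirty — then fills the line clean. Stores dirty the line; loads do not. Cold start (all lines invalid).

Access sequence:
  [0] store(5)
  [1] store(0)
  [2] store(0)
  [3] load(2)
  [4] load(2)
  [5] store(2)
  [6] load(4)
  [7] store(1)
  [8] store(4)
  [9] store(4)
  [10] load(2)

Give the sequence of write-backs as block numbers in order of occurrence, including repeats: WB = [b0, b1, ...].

WB = [5, 1]

  0 | W B5 → L2 miss [D]
  1 | W B0 → L0 miss [D]
  2 | W B0 → L0 hit [D]
  3 | R B2 → L2 miss wb→B5 [-]
  4 | R B2 → L2 hit [-]
  5 | W B2 → L2 hit [D]
  6 | R B4 → L1 miss [-]
  7 | W B1 → L1 miss [D]
  8 | W B4 → L1 miss wb→B1 [D]
  9 | W B4 → L1 hit [D]
  10 | R B2 → L2 hit [D]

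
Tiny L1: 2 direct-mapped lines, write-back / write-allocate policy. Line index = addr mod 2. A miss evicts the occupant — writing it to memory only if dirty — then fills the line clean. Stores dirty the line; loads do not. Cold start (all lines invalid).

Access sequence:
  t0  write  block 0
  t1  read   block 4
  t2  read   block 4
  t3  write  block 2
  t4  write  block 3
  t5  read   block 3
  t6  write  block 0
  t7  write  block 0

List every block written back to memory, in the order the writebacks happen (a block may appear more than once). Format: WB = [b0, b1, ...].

WB = [0, 2]

0: W B0 → L0 miss [D]
1: R B4 → L0 miss wb→B0 [-]
2: R B4 → L0 hit [-]
3: W B2 → L0 miss [D]
4: W B3 → L1 miss [D]
5: R B3 → L1 hit [D]
6: W B0 → L0 miss wb→B2 [D]
7: W B0 → L0 hit [D]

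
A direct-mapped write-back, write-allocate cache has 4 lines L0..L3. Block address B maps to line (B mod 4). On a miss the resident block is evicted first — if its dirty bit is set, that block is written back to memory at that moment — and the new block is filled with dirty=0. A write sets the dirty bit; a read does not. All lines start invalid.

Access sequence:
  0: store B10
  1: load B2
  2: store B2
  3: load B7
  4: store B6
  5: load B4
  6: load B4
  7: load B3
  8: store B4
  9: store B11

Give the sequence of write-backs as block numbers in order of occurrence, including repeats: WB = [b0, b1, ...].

  0 | W B10 → L2 miss [D]
  1 | R B2 → L2 miss wb→B10 [-]
  2 | W B2 → L2 hit [D]
  3 | R B7 → L3 miss [-]
  4 | W B6 → L2 miss wb→B2 [D]
  5 | R B4 → L0 miss [-]
  6 | R B4 → L0 hit [-]
  7 | R B3 → L3 miss [-]
  8 | W B4 → L0 hit [D]
  9 | W B11 → L3 miss [D]

WB = [10, 2]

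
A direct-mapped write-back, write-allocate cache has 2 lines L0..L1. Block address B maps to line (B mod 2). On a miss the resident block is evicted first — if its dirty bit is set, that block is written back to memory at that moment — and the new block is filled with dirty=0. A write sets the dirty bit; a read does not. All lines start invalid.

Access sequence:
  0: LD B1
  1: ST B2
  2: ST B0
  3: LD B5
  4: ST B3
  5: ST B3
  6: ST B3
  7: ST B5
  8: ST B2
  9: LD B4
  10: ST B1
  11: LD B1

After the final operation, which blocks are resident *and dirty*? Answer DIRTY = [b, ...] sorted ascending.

0: R B1 → L1 miss [-]
1: W B2 → L0 miss [D]
2: W B0 → L0 miss wb→B2 [D]
3: R B5 → L1 miss [-]
4: W B3 → L1 miss [D]
5: W B3 → L1 hit [D]
6: W B3 → L1 hit [D]
7: W B5 → L1 miss wb→B3 [D]
8: W B2 → L0 miss wb→B0 [D]
9: R B4 → L0 miss wb→B2 [-]
10: W B1 → L1 miss wb→B5 [D]
11: R B1 → L1 hit [D]

DIRTY = [1]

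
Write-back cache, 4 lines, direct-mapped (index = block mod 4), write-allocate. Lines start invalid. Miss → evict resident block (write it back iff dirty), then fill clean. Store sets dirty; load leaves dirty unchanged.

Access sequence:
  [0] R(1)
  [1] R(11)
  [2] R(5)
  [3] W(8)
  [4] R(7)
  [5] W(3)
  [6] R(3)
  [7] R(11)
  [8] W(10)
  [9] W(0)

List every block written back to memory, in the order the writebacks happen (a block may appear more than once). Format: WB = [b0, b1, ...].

WB = [3, 8]

0: R B1 -> L1 miss  d=-]
1: R B11 -> L3 miss  d=-]
2: R B5 -> L1 miss  d=-]
3: W B8 -> L0 miss  d=D]
4: R B7 -> L3 miss  d=-]
5: W B3 -> L3 miss  d=D]
6: R B3 -> L3 hit  d=D]
7: R B11 -> L3 miss wb->B3  d=-]
8: W B10 -> L2 miss  d=D]
9: W B0 -> L0 miss wb->B8  d=D]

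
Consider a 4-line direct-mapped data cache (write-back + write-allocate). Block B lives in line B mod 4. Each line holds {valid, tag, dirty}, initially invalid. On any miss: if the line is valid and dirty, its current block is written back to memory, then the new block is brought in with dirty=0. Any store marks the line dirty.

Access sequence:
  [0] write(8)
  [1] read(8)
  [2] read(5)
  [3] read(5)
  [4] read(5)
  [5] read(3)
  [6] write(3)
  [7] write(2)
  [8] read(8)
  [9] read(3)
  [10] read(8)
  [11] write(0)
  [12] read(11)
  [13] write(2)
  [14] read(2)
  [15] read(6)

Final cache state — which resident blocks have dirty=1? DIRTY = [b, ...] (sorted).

DIRTY = [0]

  0 | W B8 → L0 miss [D]
  1 | R B8 → L0 hit [D]
  2 | R B5 → L1 miss [-]
  3 | R B5 → L1 hit [-]
  4 | R B5 → L1 hit [-]
  5 | R B3 → L3 miss [-]
  6 | W B3 → L3 hit [D]
  7 | W B2 → L2 miss [D]
  8 | R B8 → L0 hit [D]
  9 | R B3 → L3 hit [D]
  10 | R B8 → L0 hit [D]
  11 | W B0 → L0 miss wb→B8 [D]
  12 | R B11 → L3 miss wb→B3 [-]
  13 | W B2 → L2 hit [D]
  14 | R B2 → L2 hit [D]
  15 | R B6 → L2 miss wb→B2 [-]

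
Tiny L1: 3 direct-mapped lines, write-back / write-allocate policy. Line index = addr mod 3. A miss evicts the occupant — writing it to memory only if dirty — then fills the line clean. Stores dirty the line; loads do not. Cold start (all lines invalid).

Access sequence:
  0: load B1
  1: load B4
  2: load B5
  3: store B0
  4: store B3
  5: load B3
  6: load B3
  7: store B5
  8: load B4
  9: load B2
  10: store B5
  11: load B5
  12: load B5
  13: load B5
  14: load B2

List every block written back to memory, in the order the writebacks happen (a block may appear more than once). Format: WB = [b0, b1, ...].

WB = [0, 5, 5]

0: R B1 → L1 miss [-]
1: R B4 → L1 miss [-]
2: R B5 → L2 miss [-]
3: W B0 → L0 miss [D]
4: W B3 → L0 miss wb→B0 [D]
5: R B3 → L0 hit [D]
6: R B3 → L0 hit [D]
7: W B5 → L2 hit [D]
8: R B4 → L1 hit [-]
9: R B2 → L2 miss wb→B5 [-]
10: W B5 → L2 miss [D]
11: R B5 → L2 hit [D]
12: R B5 → L2 hit [D]
13: R B5 → L2 hit [D]
14: R B2 → L2 miss wb→B5 [-]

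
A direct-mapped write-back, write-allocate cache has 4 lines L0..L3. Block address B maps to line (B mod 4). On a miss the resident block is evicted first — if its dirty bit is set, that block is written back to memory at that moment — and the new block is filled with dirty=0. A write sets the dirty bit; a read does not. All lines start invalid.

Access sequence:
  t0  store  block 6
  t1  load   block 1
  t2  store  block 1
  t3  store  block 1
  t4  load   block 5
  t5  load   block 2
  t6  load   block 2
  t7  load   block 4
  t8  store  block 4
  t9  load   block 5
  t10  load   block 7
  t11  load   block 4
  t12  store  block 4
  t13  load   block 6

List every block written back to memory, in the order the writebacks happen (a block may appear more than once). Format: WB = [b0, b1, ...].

0: W B6 -> L2 miss  d=D]
1: R B1 -> L1 miss  d=-]
2: W B1 -> L1 hit  d=D]
3: W B1 -> L1 hit  d=D]
4: R B5 -> L1 miss wb->B1  d=-]
5: R B2 -> L2 miss wb->B6  d=-]
6: R B2 -> L2 hit  d=-]
7: R B4 -> L0 miss  d=-]
8: W B4 -> L0 hit  d=D]
9: R B5 -> L1 hit  d=-]
10: R B7 -> L3 miss  d=-]
11: R B4 -> L0 hit  d=D]
12: W B4 -> L0 hit  d=D]
13: R B6 -> L2 miss  d=-]

WB = [1, 6]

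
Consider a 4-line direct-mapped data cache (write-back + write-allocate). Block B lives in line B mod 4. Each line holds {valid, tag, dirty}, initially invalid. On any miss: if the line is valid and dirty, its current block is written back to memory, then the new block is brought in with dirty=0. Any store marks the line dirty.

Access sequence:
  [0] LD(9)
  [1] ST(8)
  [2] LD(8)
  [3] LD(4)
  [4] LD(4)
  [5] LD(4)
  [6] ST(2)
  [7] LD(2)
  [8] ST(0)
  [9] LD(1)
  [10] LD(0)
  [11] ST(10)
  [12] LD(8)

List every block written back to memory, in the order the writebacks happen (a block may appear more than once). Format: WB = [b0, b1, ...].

  0 | R B9 → L1 miss [-]
  1 | W B8 → L0 miss [D]
  2 | R B8 → L0 hit [D]
  3 | R B4 → L0 miss wb→B8 [-]
  4 | R B4 → L0 hit [-]
  5 | R B4 → L0 hit [-]
  6 | W B2 → L2 miss [D]
  7 | R B2 → L2 hit [D]
  8 | W B0 → L0 miss [D]
  9 | R B1 → L1 miss [-]
  10 | R B0 → L0 hit [D]
  11 | W B10 → L2 miss wb→B2 [D]
  12 | R B8 → L0 miss wb→B0 [-]

WB = [8, 2, 0]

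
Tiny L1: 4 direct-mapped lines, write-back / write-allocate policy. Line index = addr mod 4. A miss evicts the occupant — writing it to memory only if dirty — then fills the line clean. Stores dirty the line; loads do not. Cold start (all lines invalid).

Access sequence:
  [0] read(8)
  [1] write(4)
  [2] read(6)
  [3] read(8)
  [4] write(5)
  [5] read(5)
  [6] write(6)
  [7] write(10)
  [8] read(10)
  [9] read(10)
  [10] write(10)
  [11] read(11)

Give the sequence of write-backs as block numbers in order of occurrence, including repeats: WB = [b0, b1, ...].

0: R B8 -> L0 miss  d=-]
1: W B4 -> L0 miss  d=D]
2: R B6 -> L2 miss  d=-]
3: R B8 -> L0 miss wb->B4  d=-]
4: W B5 -> L1 miss  d=D]
5: R B5 -> L1 hit  d=D]
6: W B6 -> L2 hit  d=D]
7: W B10 -> L2 miss wb->B6  d=D]
8: R B10 -> L2 hit  d=D]
9: R B10 -> L2 hit  d=D]
10: W B10 -> L2 hit  d=D]
11: R B11 -> L3 miss  d=-]

WB = [4, 6]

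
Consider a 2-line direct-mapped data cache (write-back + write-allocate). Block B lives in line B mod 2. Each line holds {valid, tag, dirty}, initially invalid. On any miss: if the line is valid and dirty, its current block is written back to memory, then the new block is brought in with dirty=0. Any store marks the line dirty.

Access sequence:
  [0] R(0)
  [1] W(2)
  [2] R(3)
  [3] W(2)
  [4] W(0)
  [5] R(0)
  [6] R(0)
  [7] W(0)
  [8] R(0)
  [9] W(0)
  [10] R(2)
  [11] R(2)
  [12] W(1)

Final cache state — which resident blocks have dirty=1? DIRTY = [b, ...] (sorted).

DIRTY = [1]

  0 | R B0 → L0 miss [-]
  1 | W B2 → L0 miss [D]
  2 | R B3 → L1 miss [-]
  3 | W B2 → L0 hit [D]
  4 | W B0 → L0 miss wb→B2 [D]
  5 | R B0 → L0 hit [D]
  6 | R B0 → L0 hit [D]
  7 | W B0 → L0 hit [D]
  8 | R B0 → L0 hit [D]
  9 | W B0 → L0 hit [D]
  10 | R B2 → L0 miss wb→B0 [-]
  11 | R B2 → L0 hit [-]
  12 | W B1 → L1 miss [D]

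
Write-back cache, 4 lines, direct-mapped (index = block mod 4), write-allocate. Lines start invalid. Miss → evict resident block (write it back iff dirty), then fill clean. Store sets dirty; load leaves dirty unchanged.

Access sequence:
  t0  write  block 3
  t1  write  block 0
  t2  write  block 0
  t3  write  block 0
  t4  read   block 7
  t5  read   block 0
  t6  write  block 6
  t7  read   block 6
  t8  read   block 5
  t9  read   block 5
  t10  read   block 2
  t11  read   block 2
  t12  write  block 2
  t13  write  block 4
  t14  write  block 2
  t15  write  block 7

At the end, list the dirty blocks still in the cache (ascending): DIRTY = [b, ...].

DIRTY = [2, 4, 7]

0: W B3 -> L3 miss  d=D]
1: W B0 -> L0 miss  d=D]
2: W B0 -> L0 hit  d=D]
3: W B0 -> L0 hit  d=D]
4: R B7 -> L3 miss wb->B3  d=-]
5: R B0 -> L0 hit  d=D]
6: W B6 -> L2 miss  d=D]
7: R B6 -> L2 hit  d=D]
8: R B5 -> L1 miss  d=-]
9: R B5 -> L1 hit  d=-]
10: R B2 -> L2 miss wb->B6  d=-]
11: R B2 -> L2 hit  d=-]
12: W B2 -> L2 hit  d=D]
13: W B4 -> L0 miss wb->B0  d=D]
14: W B2 -> L2 hit  d=D]
15: W B7 -> L3 hit  d=D]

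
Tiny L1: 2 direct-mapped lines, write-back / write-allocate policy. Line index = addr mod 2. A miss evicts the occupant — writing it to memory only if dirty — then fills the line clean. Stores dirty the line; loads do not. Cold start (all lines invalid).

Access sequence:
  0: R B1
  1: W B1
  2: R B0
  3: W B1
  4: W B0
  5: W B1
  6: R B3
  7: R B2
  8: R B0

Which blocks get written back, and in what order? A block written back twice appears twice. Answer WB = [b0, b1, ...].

WB = [1, 0]

0: R B1 -> L1 miss  d=-]
1: W B1 -> L1 hit  d=D]
2: R B0 -> L0 miss  d=-]
3: W B1 -> L1 hit  d=D]
4: W B0 -> L0 hit  d=D]
5: W B1 -> L1 hit  d=D]
6: R B3 -> L1 miss wb->B1  d=-]
7: R B2 -> L0 miss wb->B0  d=-]
8: R B0 -> L0 miss  d=-]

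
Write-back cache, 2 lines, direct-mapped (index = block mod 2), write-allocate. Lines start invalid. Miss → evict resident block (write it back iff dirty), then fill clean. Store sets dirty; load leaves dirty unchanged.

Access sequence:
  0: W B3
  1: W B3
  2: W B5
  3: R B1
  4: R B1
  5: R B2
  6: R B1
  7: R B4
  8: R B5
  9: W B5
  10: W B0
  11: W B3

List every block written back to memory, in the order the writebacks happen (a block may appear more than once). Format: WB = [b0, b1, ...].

0: W B3 → L1 miss [D]
1: W B3 → L1 hit [D]
2: W B5 → L1 miss wb→B3 [D]
3: R B1 → L1 miss wb→B5 [-]
4: R B1 → L1 hit [-]
5: R B2 → L0 miss [-]
6: R B1 → L1 hit [-]
7: R B4 → L0 miss [-]
8: R B5 → L1 miss [-]
9: W B5 → L1 hit [D]
10: W B0 → L0 miss [D]
11: W B3 → L1 miss wb→B5 [D]

WB = [3, 5, 5]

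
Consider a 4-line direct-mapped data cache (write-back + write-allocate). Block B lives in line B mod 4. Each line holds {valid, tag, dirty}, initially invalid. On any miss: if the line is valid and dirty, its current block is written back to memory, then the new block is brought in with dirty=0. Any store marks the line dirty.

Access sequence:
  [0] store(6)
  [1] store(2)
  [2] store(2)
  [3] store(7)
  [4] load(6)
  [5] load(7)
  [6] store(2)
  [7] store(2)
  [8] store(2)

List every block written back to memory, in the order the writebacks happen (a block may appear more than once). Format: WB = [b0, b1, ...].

0: W B6 → L2 miss [D]
1: W B2 → L2 miss wb→B6 [D]
2: W B2 → L2 hit [D]
3: W B7 → L3 miss [D]
4: R B6 → L2 miss wb→B2 [-]
5: R B7 → L3 hit [D]
6: W B2 → L2 miss [D]
7: W B2 → L2 hit [D]
8: W B2 → L2 hit [D]

WB = [6, 2]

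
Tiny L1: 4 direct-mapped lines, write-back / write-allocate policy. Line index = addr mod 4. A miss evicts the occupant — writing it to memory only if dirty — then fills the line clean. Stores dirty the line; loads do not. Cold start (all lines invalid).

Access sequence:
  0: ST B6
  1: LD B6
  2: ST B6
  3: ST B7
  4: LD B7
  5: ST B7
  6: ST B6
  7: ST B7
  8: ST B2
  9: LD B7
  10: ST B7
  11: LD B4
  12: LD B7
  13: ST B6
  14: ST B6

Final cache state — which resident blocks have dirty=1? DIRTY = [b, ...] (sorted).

  0 | W B6 → L2 miss [D]
  1 | R B6 → L2 hit [D]
  2 | W B6 → L2 hit [D]
  3 | W B7 → L3 miss [D]
  4 | R B7 → L3 hit [D]
  5 | W B7 → L3 hit [D]
  6 | W B6 → L2 hit [D]
  7 | W B7 → L3 hit [D]
  8 | W B2 → L2 miss wb→B6 [D]
  9 | R B7 → L3 hit [D]
  10 | W B7 → L3 hit [D]
  11 | R B4 → L0 miss [-]
  12 | R B7 → L3 hit [D]
  13 | W B6 → L2 miss wb→B2 [D]
  14 | W B6 → L2 hit [D]

DIRTY = [6, 7]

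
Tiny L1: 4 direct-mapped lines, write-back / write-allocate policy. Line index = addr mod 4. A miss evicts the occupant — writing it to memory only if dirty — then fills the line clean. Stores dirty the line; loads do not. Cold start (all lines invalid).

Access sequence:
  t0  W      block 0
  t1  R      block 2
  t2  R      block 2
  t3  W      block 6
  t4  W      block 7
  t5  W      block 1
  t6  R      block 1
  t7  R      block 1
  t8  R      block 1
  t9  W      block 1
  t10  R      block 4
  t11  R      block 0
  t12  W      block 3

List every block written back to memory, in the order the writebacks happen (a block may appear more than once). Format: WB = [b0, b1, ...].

WB = [0, 7]

0: W B0 → L0 miss [D]
1: R B2 → L2 miss [-]
2: R B2 → L2 hit [-]
3: W B6 → L2 miss [D]
4: W B7 → L3 miss [D]
5: W B1 → L1 miss [D]
6: R B1 → L1 hit [D]
7: R B1 → L1 hit [D]
8: R B1 → L1 hit [D]
9: W B1 → L1 hit [D]
10: R B4 → L0 miss wb→B0 [-]
11: R B0 → L0 miss [-]
12: W B3 → L3 miss wb→B7 [D]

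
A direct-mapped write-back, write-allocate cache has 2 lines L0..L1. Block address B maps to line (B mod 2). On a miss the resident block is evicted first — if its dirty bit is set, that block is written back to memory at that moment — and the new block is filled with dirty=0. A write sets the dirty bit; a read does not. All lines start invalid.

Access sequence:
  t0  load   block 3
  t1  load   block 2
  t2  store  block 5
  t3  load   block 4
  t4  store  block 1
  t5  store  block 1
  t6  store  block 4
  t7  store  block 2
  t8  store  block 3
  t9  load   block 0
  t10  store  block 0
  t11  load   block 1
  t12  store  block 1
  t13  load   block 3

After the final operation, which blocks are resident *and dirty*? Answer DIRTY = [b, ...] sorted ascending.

0: R B3 → L1 miss [-]
1: R B2 → L0 miss [-]
2: W B5 → L1 miss [D]
3: R B4 → L0 miss [-]
4: W B1 → L1 miss wb→B5 [D]
5: W B1 → L1 hit [D]
6: W B4 → L0 hit [D]
7: W B2 → L0 miss wb→B4 [D]
8: W B3 → L1 miss wb→B1 [D]
9: R B0 → L0 miss wb→B2 [-]
10: W B0 → L0 hit [D]
11: R B1 → L1 miss wb→B3 [-]
12: W B1 → L1 hit [D]
13: R B3 → L1 miss wb→B1 [-]

DIRTY = [0]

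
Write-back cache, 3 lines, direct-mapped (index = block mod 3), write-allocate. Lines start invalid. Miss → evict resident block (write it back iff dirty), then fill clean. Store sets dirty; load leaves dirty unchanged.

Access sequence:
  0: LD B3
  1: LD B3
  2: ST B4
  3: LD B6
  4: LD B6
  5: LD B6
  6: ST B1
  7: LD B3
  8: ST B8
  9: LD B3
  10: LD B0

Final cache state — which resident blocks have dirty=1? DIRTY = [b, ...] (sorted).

DIRTY = [1, 8]

0: R B3 → L0 miss [-]
1: R B3 → L0 hit [-]
2: W B4 → L1 miss [D]
3: R B6 → L0 miss [-]
4: R B6 → L0 hit [-]
5: R B6 → L0 hit [-]
6: W B1 → L1 miss wb→B4 [D]
7: R B3 → L0 miss [-]
8: W B8 → L2 miss [D]
9: R B3 → L0 hit [-]
10: R B0 → L0 miss [-]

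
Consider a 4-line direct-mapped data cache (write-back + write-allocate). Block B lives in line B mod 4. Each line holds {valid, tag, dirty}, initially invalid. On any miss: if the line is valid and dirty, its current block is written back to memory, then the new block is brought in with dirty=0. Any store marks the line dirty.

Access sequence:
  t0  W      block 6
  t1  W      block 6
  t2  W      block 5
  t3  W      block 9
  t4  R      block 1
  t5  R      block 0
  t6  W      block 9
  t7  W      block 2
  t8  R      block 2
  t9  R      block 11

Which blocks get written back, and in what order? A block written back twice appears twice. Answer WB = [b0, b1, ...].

WB = [5, 9, 6]

  0 | W B6 → L2 miss [D]
  1 | W B6 → L2 hit [D]
  2 | W B5 → L1 miss [D]
  3 | W B9 → L1 miss wb→B5 [D]
  4 | R B1 → L1 miss wb→B9 [-]
  5 | R B0 → L0 miss [-]
  6 | W B9 → L1 miss [D]
  7 | W B2 → L2 miss wb→B6 [D]
  8 | R B2 → L2 hit [D]
  9 | R B11 → L3 miss [-]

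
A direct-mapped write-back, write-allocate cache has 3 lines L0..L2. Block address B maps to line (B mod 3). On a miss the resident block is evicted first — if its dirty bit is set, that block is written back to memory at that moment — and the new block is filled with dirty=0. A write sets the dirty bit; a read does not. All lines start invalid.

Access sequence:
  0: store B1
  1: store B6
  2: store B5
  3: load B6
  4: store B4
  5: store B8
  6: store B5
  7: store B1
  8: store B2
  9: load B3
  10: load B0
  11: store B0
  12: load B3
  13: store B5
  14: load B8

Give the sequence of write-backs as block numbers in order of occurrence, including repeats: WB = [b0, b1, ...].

0: W B1 → L1 miss [D]
1: W B6 → L0 miss [D]
2: W B5 → L2 miss [D]
3: R B6 → L0 hit [D]
4: W B4 → L1 miss wb→B1 [D]
5: W B8 → L2 miss wb→B5 [D]
6: W B5 → L2 miss wb→B8 [D]
7: W B1 → L1 miss wb→B4 [D]
8: W B2 → L2 miss wb→B5 [D]
9: R B3 → L0 miss wb→B6 [-]
10: R B0 → L0 miss [-]
11: W B0 → L0 hit [D]
12: R B3 → L0 miss wb→B0 [-]
13: W B5 → L2 miss wb→B2 [D]
14: R B8 → L2 miss wb→B5 [-]

WB = [1, 5, 8, 4, 5, 6, 0, 2, 5]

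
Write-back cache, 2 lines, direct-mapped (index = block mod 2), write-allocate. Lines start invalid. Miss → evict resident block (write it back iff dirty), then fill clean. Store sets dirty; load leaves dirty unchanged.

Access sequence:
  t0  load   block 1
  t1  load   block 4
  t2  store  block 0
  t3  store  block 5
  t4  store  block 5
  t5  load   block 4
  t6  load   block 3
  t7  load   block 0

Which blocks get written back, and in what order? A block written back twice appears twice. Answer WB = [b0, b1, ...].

0: R B1 -> L1 miss  d=-]
1: R B4 -> L0 miss  d=-]
2: W B0 -> L0 miss  d=D]
3: W B5 -> L1 miss  d=D]
4: W B5 -> L1 hit  d=D]
5: R B4 -> L0 miss wb->B0  d=-]
6: R B3 -> L1 miss wb->B5  d=-]
7: R B0 -> L0 miss  d=-]

WB = [0, 5]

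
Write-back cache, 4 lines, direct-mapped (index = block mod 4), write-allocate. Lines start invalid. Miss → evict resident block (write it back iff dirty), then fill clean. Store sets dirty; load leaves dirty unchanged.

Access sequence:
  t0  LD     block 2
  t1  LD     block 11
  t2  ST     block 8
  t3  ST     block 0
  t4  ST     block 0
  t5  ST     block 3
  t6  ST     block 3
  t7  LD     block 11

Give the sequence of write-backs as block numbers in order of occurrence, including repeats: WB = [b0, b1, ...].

0: R B2 → L2 miss [-]
1: R B11 → L3 miss [-]
2: W B8 → L0 miss [D]
3: W B0 → L0 miss wb→B8 [D]
4: W B0 → L0 hit [D]
5: W B3 → L3 miss [D]
6: W B3 → L3 hit [D]
7: R B11 → L3 miss wb→B3 [-]

WB = [8, 3]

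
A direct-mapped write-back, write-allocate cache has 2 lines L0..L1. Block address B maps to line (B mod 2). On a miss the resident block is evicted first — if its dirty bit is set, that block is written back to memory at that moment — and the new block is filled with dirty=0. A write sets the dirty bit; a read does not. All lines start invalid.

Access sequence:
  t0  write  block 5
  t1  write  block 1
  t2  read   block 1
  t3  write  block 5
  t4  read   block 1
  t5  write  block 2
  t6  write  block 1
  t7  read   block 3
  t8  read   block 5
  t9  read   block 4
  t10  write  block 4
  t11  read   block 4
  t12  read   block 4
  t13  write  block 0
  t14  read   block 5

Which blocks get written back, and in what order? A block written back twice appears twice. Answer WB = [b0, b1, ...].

WB = [5, 1, 5, 1, 2, 4]

0: W B5 -> L1 miss  d=D]
1: W B1 -> L1 miss wb->B5  d=D]
2: R B1 -> L1 hit  d=D]
3: W B5 -> L1 miss wb->B1  d=D]
4: R B1 -> L1 miss wb->B5  d=-]
5: W B2 -> L0 miss  d=D]
6: W B1 -> L1 hit  d=D]
7: R B3 -> L1 miss wb->B1  d=-]
8: R B5 -> L1 miss  d=-]
9: R B4 -> L0 miss wb->B2  d=-]
10: W B4 -> L0 hit  d=D]
11: R B4 -> L0 hit  d=D]
12: R B4 -> L0 hit  d=D]
13: W B0 -> L0 miss wb->B4  d=D]
14: R B5 -> L1 hit  d=-]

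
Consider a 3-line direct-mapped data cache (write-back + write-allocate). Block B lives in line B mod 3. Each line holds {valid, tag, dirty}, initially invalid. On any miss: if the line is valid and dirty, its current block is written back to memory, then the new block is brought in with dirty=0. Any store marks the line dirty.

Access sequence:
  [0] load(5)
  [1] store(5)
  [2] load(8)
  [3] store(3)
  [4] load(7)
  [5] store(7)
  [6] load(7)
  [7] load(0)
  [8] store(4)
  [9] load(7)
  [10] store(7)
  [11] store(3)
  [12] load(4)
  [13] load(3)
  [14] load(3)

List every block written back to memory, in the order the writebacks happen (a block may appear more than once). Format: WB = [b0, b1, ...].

WB = [5, 3, 7, 4, 7]

  0 | R B5 → L2 miss [-]
  1 | W B5 → L2 hit [D]
  2 | R B8 → L2 miss wb→B5 [-]
  3 | W B3 → L0 miss [D]
  4 | R B7 → L1 miss [-]
  5 | W B7 → L1 hit [D]
  6 | R B7 → L1 hit [D]
  7 | R B0 → L0 miss wb→B3 [-]
  8 | W B4 → L1 miss wb→B7 [D]
  9 | R B7 → L1 miss wb→B4 [-]
  10 | W B7 → L1 hit [D]
  11 | W B3 → L0 miss [D]
  12 | R B4 → L1 miss wb→B7 [-]
  13 | R B3 → L0 hit [D]
  14 | R B3 → L0 hit [D]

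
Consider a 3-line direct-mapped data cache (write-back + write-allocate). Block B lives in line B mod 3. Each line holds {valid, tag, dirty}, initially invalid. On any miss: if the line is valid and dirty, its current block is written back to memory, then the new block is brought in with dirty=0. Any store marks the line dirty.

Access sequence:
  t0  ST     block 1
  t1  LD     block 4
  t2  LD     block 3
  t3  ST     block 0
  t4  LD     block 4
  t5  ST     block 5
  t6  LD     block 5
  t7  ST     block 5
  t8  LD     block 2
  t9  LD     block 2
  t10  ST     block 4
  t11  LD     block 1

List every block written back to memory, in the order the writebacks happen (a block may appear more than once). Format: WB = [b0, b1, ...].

WB = [1, 5, 4]

0: W B1 -> L1 miss  d=D]
1: R B4 -> L1 miss wb->B1  d=-]
2: R B3 -> L0 miss  d=-]
3: W B0 -> L0 miss  d=D]
4: R B4 -> L1 hit  d=-]
5: W B5 -> L2 miss  d=D]
6: R B5 -> L2 hit  d=D]
7: W B5 -> L2 hit  d=D]
8: R B2 -> L2 miss wb->B5  d=-]
9: R B2 -> L2 hit  d=-]
10: W B4 -> L1 hit  d=D]
11: R B1 -> L1 miss wb->B4  d=-]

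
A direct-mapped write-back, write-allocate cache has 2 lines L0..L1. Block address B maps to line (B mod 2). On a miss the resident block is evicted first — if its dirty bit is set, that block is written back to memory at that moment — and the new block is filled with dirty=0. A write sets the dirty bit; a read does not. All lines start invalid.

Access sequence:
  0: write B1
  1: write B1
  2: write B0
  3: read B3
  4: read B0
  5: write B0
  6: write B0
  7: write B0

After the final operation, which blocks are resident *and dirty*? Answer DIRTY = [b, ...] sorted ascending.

DIRTY = [0]

  0 | W B1 → L1 miss [D]
  1 | W B1 → L1 hit [D]
  2 | W B0 → L0 miss [D]
  3 | R B3 → L1 miss wb→B1 [-]
  4 | R B0 → L0 hit [D]
  5 | W B0 → L0 hit [D]
  6 | W B0 → L0 hit [D]
  7 | W B0 → L0 hit [D]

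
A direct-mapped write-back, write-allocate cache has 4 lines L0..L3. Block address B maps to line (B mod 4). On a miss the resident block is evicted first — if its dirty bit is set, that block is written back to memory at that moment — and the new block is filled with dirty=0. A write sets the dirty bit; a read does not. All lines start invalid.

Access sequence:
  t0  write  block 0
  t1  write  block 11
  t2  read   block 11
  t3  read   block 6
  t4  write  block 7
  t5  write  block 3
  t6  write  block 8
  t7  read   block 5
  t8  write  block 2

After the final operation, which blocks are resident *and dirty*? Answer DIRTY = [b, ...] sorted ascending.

0: W B0 → L0 miss [D]
1: W B11 → L3 miss [D]
2: R B11 → L3 hit [D]
3: R B6 → L2 miss [-]
4: W B7 → L3 miss wb→B11 [D]
5: W B3 → L3 miss wb→B7 [D]
6: W B8 → L0 miss wb→B0 [D]
7: R B5 → L1 miss [-]
8: W B2 → L2 miss [D]

DIRTY = [2, 3, 8]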